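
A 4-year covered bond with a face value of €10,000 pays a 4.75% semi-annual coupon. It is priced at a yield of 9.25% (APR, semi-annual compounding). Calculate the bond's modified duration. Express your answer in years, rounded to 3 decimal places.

3.497 years

Periodic yield y = 0.04625. First find Macaulay duration:
  t   CF        PV=CF/(1+0.04625)^t    t·PV
  1       237.50       227.0012       227.0012
  2       237.50       216.9665       433.9330
  3       237.50       207.3754       622.1261
  4       237.50       198.2083       792.8330
  5       237.50       189.4464       947.2318
  6       237.50       181.0718     1,086.4307
  7       237.50       173.0674     1,211.4719
  8    10,237.50     7,130.3385    57,042.7079
  Σ                  8,523.4754    62,363.7357
P = 8,523.4754; Macaulay duration = 62,363.7357 / 8,523.4754 = 7.31670 half-year periods = 3.65835 years.
Modified duration = D_Mac / (1 + y) = 3.65835 / 1.04625 = 3.49663 years.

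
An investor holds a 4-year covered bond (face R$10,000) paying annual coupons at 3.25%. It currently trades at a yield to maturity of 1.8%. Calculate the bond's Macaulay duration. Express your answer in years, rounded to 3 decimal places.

Periodic yield y = 0.018. Discount each cash flow and weight by its year:
  t   CF        PV=CF/(1+0.018)^t    t·PV
  1       325.00       319.2534       319.2534
  2       325.00       313.6085       627.2170
  3       325.00       308.0633       924.1900
  4    10,325.00     9,613.8856    38,455.5423
  Σ                 10,554.8108    40,326.2027
Price P = Σ PV = 10,554.8108.
Macaulay duration = Σ(t·PV) / P = 40,326.2027 / 10,554.8108 = 3.82065 years.

3.821 years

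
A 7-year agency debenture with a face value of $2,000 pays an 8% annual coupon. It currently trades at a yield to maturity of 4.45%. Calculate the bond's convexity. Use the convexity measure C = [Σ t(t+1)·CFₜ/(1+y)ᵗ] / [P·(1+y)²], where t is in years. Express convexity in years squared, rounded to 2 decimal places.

With y = 0.0445:
  t   CF        PV=CF/(1+0.0445)^t    t·PV        t(t+1)·PV
  1       160.00       153.1833       153.1833         306.3667
  2       160.00       146.6571       293.3142         879.9426
  3       160.00       140.4089       421.2267       1,684.9068
  4       160.00       134.4269       537.7076       2,688.5381
  5       160.00       128.6998       643.4988       3,860.9930
  6       160.00       123.2166       739.2998       5,175.0983
  7     2,160.00     1,592.5557    11,147.8902      89,183.1213
  Σ                  2,419.1484    13,936.1206     103,778.9669
P = 2,419.1484.
Convexity = Σ t(t+1)·PV / [P·(1+y)²] = 103,778.9669 / (2,419.1484 × 1.090980) = 39.32149.

39.32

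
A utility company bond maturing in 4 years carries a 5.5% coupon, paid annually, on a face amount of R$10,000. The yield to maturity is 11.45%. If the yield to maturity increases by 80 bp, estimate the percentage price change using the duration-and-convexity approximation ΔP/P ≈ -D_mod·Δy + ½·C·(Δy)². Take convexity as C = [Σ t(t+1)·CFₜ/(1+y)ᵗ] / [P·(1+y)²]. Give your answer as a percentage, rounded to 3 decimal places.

-2.583%

With y = 0.1145:
  t   CF        PV=CF/(1+0.1145)^t    t·PV        t(t+1)·PV
  1       550.00       493.4948       493.4948         986.9897
  2       550.00       442.7948       885.5897       2,656.7690
  3       550.00       397.3036     1,191.9107       4,767.6429
  4    10,550.00     6,838.0484    27,352.1935     136,760.9674
  Σ                  8,171.6416    29,923.1887     145,172.3689
P = 8,171.6416; D_Mac = 3.66183 yrs; D_mod = 3.28563 yrs; C = 14.30258.
Duration effect: -3.28563 × (+0.008) = -0.026285
Convexity effect: 0.5 × 14.30258 × (0.008)² = +0.0004577
ΔP/P ≈ -0.026285 + 0.0004577 = -0.025827 = -2.5827%.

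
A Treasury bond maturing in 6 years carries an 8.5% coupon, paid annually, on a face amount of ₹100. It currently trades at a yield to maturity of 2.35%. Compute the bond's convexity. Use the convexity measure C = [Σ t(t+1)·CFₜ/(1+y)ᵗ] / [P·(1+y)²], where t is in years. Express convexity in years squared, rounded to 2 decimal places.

32.09

With y = 0.0235:
  t   CF        PV=CF/(1+0.0235)^t    t·PV        t(t+1)·PV
  1         8.50         8.3048         8.3048          16.6097
  2         8.50         8.1142        16.2283          48.6849
  3         8.50         7.9278        23.7835          95.1342
  4         8.50         7.7458        30.9833         154.9164
  5         8.50         7.5680        37.8399         227.0393
  6       108.50        94.3849       566.3096       3,964.1670
  Σ                    134.0456       683.4494       4,506.5515
P = 134.0456.
Convexity = Σ t(t+1)·PV / [P·(1+y)²] = 4,506.5515 / (134.0456 × 1.047552) = 32.09343.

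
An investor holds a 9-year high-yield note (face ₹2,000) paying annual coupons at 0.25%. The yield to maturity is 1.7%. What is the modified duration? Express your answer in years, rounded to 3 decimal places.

Periodic yield y = 0.017. First find Macaulay duration:
  t   CF        PV=CF/(1+0.017)^t    t·PV
  1         5.00         4.9164         4.9164
  2         5.00         4.8342         9.6685
  3         5.00         4.7534        14.2603
  4         5.00         4.6740        18.6959
  5         5.00         4.5958        22.9792
  6         5.00         4.5190        27.1141
  7         5.00         4.4435        31.1044
  8         5.00         4.3692        34.9536
  9     2,005.00     1,722.7641    15,504.8765
  Σ                  1,759.8697    15,668.5689
P = 1,759.8697; Macaulay duration = 15,668.5689 / 1,759.8697 = 8.90326 years.
Modified duration = D_Mac / (1 + y) = 8.90326 / 1.017 = 8.75443 years.

8.754 years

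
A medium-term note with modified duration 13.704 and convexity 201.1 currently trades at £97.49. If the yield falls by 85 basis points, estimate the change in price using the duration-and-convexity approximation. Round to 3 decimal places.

+£12.064

Duration effect: -D_mod·Δy = -13.704 × (-0.0085) = +0.116484
Convexity effect: ½·C·(Δy)² = 0.5 × 201.1 × (-0.0085)² = +0.0072647375
ΔP/P ≈ +0.116484 + 0.0072647375 = +0.1237487375
ΔP ≈ 97.49 × (+0.1237487375) = +12.064264418875.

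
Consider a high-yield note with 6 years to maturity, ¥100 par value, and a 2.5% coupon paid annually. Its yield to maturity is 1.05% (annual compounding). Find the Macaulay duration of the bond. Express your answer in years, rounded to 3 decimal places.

Periodic yield y = 0.0105. Discount each cash flow and weight by its year:
  t   CF        PV=CF/(1+0.0105)^t    t·PV
  1         2.50         2.4740         2.4740
  2         2.50         2.4483         4.8966
  3         2.50         2.4229         7.2686
  4         2.50         2.3977         9.5908
  5         2.50         2.3728        11.8639
  6       102.50        96.2733       577.6399
  Σ                    108.3890       613.7339
Price P = Σ PV = 108.3890.
Macaulay duration = Σ(t·PV) / P = 613.7339 / 108.3890 = 5.66233 years.

5.662 years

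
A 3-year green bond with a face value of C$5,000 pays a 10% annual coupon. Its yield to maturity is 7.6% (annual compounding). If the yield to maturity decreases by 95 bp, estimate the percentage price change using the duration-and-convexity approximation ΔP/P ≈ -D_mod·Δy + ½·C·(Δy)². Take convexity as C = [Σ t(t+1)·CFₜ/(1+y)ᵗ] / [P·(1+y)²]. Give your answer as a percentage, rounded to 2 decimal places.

With y = 0.076:
  t   CF        PV=CF/(1+0.076)^t    t·PV        t(t+1)·PV
  1       500.00       464.6840       464.6840         929.3680
  2       500.00       431.8625       863.7249       2,591.1748
  3     5,500.00     4,414.9509    13,244.8526      52,979.4105
  Σ                  5,311.4974    14,573.2616      56,499.9533
P = 5,311.4974; D_Mac = 2.74372 yrs; D_mod = 2.54993 yrs; C = 9.18770.
Duration effect: -2.54993 × (-0.0095) = +0.024224
Convexity effect: 0.5 × 9.18770 × (-0.0095)² = +0.0004146
ΔP/P ≈ +0.024224 + 0.0004146 = +0.024639 = +2.4639%.

+2.46%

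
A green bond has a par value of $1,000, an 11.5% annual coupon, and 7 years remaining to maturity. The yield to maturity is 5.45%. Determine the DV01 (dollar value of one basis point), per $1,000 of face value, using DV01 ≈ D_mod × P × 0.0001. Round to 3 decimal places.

Periodic yield y = 0.0545.
  t   CF        PV=CF/(1+0.0545)^t    t·PV
  1       115.00       109.0564       109.0564
  2       115.00       103.4200       206.8401
  3       115.00        98.0749       294.2248
  4       115.00        93.0061       372.0245
  5       115.00        88.1993       440.9963
  6       115.00        83.6408       501.8450
  7     1,115.00       769.0397     5,383.2781
  Σ                  1,344.4373     7,308.2652
P = 1,344.4373; D_Mac = 5.43593 yrs; D_mod = 5.15498 yrs.
DV01 ≈ 5.15498 × 1,344.4373 × 0.0001 = 0.693055.

$0.693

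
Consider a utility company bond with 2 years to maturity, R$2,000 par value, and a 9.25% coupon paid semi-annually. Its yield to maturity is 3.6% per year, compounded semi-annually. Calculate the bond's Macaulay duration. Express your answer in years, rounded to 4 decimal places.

1.8784 years

Periodic yield y = 0.018. Discount each cash flow and weight by its period:
  t   CF        PV=CF/(1+0.018)^t    t·PV
  1        92.50        90.8644        90.8644
  2        92.50        89.2578       178.5156
  3        92.50        87.6796       263.0387
  4     2,092.50     1,948.3831     7,793.5324
  Σ                  2,216.1849     8,325.9512
Price P = Σ PV = 2,216.1849.
Macaulay duration = Σ(t·PV) / P = 8,325.9512 / 2,216.1849 = 3.75688 half-year periods.
In years: 3.75688 / 2 = 1.87844 years.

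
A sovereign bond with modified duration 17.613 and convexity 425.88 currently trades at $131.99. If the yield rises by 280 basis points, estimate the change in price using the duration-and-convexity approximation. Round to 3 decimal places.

Duration effect: -D_mod·Δy = -17.613 × (+0.028) = -0.493164
Convexity effect: ½·C·(Δy)² = 0.5 × 425.88 × (0.028)² = +0.16694496
ΔP/P ≈ -0.493164 + 0.16694496 = -0.32621904
ΔP ≈ 131.99 × (-0.32621904) = -43.0576510896.

-$43.058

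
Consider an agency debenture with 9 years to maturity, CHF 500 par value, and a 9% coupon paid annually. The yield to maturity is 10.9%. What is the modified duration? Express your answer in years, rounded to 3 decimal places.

5.755 years

Periodic yield y = 0.109. First find Macaulay duration:
  t   CF        PV=CF/(1+0.109)^t    t·PV
  1        45.00        40.5771        40.5771
  2        45.00        36.5889        73.1778
  3        45.00        32.9927        98.9781
  4        45.00        29.7500       118.9998
  5        45.00        26.8259       134.1296
  6        45.00        24.1893       145.1358
  7        45.00        21.8118       152.6827
  8        45.00        19.6680       157.3440
  9       545.00       214.7893     1,933.1035
  Σ                    447.1930     2,854.1284
P = 447.1930; Macaulay duration = 2,854.1284 / 447.1930 = 6.38232 years.
Modified duration = D_Mac / (1 + y) = 6.38232 / 1.109 = 5.75502 years.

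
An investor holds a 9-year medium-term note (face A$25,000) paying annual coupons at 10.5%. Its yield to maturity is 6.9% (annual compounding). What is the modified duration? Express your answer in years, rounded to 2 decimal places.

6.11 years

Periodic yield y = 0.069. First find Macaulay duration:
  t   CF        PV=CF/(1+0.069)^t    t·PV
  1     2,625.00     2,455.5659     2,455.5659
  2     2,625.00     2,297.0682     4,594.1365
  3     2,625.00     2,148.8010     6,446.4029
  4     2,625.00     2,010.1038     8,040.4152
  5     2,625.00     1,880.3590     9,401.7952
  6     2,625.00     1,758.9888    10,553.9329
  7     2,625.00     1,645.4526    11,518.1681
  8     2,625.00     1,539.2447    12,313.9576
  9    27,625.00    15,153.1506   136,378.3555
  Σ                 30,888.7347   201,702.7298
P = 30,888.7347; Macaulay duration = 201,702.7298 / 30,888.7347 = 6.52998 years.
Modified duration = D_Mac / (1 + y) = 6.52998 / 1.069 = 6.10849 years.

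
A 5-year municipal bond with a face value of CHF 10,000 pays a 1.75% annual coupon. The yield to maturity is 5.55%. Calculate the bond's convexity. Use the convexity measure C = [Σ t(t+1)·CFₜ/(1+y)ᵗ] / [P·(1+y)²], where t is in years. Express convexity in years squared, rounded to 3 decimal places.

25.589

With y = 0.0555:
  t   CF        PV=CF/(1+0.0555)^t    t·PV        t(t+1)·PV
  1       175.00       165.7982       165.7982         331.5964
  2       175.00       157.0802       314.1605         942.4815
  3       175.00       148.8207       446.4621       1,785.8484
  4       175.00       140.9955       563.9818       2,819.9090
  5    10,175.00     7,766.8198    38,834.0991     233,004.5943
  Σ                  8,379.5144    40,324.5016     238,884.4296
P = 8,379.5144.
Convexity = Σ t(t+1)·PV / [P·(1+y)²] = 238,884.4296 / (8,379.5144 × 1.114080) = 25.58895.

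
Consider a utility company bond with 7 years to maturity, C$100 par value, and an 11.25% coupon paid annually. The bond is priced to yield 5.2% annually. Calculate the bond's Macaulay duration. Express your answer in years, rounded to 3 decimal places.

Periodic yield y = 0.052. Discount each cash flow and weight by its year:
  t   CF        PV=CF/(1+0.052)^t    t·PV
  1        11.25        10.6939        10.6939
  2        11.25        10.1653        20.3306
  3        11.25         9.6629        28.9886
  4        11.25         9.1852        36.7409
  5        11.25         8.7312        43.6560
  6        11.25         8.2996        49.7977
  7       111.25        78.0171       546.1197
  Σ                    134.7552       736.3274
Price P = Σ PV = 134.7552.
Macaulay duration = Σ(t·PV) / P = 736.3274 / 134.7552 = 5.46418 years.

5.464 years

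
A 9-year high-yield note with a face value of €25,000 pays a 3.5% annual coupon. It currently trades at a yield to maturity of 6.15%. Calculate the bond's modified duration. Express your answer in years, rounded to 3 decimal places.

7.285 years

Periodic yield y = 0.0615. First find Macaulay duration:
  t   CF        PV=CF/(1+0.0615)^t    t·PV
  1       875.00       824.3052       824.3052
  2       875.00       776.5476     1,553.0951
  3       875.00       731.5568     2,194.6704
  4       875.00       689.1727     2,756.6908
  5       875.00       649.2442     3,246.2209
  6       875.00       611.6290     3,669.7739
  7       875.00       576.1931     4,033.3518
  8       875.00       542.8103     4,342.4823
  9    25,875.00    15,121.6914   136,095.2229
  Σ                 20,523.1503   158,715.8133
P = 20,523.1503; Macaulay duration = 158,715.8133 / 20,523.1503 = 7.73350 years.
Modified duration = D_Mac / (1 + y) = 7.73350 / 1.0615 = 7.28545 years.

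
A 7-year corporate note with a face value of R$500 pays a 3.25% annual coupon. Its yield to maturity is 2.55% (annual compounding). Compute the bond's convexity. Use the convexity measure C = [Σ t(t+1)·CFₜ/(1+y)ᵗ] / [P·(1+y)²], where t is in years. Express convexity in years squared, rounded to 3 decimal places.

47.080

With y = 0.0255:
  t   CF        PV=CF/(1+0.0255)^t    t·PV        t(t+1)·PV
  1        16.25        15.8459        15.8459          31.6919
  2        16.25        15.4519        30.9038          92.7114
  3        16.25        15.0677        45.2030         180.8122
  4        16.25        14.6930        58.7720         293.8602
  5        16.25        14.3277        71.6383         429.8296
  6        16.25        13.9714        83.8283         586.7981
  7       516.25       432.8231     3,029.7616      24,238.0925
  Σ                    522.1806     3,335.9529      25,853.7957
P = 522.1806.
Convexity = Σ t(t+1)·PV / [P·(1+y)²] = 25,853.7957 / (522.1806 × 1.051650) = 47.07954.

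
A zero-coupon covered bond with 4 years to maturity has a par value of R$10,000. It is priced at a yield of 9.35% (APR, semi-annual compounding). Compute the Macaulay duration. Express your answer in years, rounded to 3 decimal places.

A zero-coupon bond has a single cash flow at maturity, so its Macaulay duration equals its maturity: 4 years.
(Equivalently: 8 semi-annual periods ÷ 2 = 4 years.)

4.000 years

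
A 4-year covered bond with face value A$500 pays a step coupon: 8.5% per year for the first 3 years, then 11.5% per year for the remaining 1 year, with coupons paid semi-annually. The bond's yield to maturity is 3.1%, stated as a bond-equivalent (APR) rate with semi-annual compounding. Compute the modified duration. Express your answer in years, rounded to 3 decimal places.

Periodic yield y = 0.0155. First find Macaulay duration:
  t   CF        PV=CF/(1+0.0155)^t    t·PV
  1        21.25        20.9257        20.9257
  2        21.25        20.6063        41.2125
  3        21.25        20.2917        60.8752
  4        21.25        19.9820        79.9280
  5        21.25        19.6770        98.3851
  6        21.25        19.3767       116.2601
  7        28.75        25.8154       180.7076
  8       528.75       467.5316     3,740.2527
  Σ                    614.2063     4,338.5469
P = 614.2063; Macaulay duration = 4,338.5469 / 614.2063 = 7.06366 half-year periods = 3.53183 years.
Modified duration = D_Mac / (1 + y) = 3.53183 / 1.0155 = 3.47792 years.

3.478 years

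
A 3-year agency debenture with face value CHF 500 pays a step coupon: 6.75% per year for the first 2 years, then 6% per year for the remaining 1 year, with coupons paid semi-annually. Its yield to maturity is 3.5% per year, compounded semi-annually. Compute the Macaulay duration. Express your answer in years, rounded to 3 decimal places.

Periodic yield y = 0.0175. Discount each cash flow and weight by its period:
  t   CF        PV=CF/(1+0.0175)^t    t·PV
  1       16.875        16.5848        16.5848
  2       16.875        16.2995        32.5990
  3       16.875        16.0192        48.0576
  4       16.875        15.7437        62.9747
  5       15.000        13.7537        68.7684
  6      515.000       464.0884     2,784.5305
  Σ                    542.4893     3,013.5150
Price P = Σ PV = 542.4893.
Macaulay duration = Σ(t·PV) / P = 3,013.5150 / 542.4893 = 5.55498 half-year periods.
In years: 5.55498 / 2 = 2.77749 years.

2.777 years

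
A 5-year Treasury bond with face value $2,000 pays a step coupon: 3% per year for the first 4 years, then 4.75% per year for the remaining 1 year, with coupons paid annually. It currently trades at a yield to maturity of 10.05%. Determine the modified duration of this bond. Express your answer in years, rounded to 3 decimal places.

4.239 years

Periodic yield y = 0.1005. First find Macaulay duration:
  t   CF        PV=CF/(1+0.1005)^t    t·PV
  1        60.00        54.5207        54.5207
  2        60.00        49.5417        99.0835
  3        60.00        45.0175       135.0524
  4        60.00        40.9064       163.6255
  5     2,095.00     1,297.8778     6,489.3888
  Σ                  1,487.8640     6,941.6709
P = 1,487.8640; Macaulay duration = 6,941.6709 / 1,487.8640 = 4.66553 years.
Modified duration = D_Mac / (1 + y) = 4.66553 / 1.1005 = 4.23946 years.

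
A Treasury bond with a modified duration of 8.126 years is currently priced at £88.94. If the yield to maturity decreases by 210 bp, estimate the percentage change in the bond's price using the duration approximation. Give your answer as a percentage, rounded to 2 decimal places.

+17.06%

Duration approximation: ΔP/P ≈ -D_mod · Δy = -8.126 × (-0.021) = +0.170646.
As a percentage: +17.0646%.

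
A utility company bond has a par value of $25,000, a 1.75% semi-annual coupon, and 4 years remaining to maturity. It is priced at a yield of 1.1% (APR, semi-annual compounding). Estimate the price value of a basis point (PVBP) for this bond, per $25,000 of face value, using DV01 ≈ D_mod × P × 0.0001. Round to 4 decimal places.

$9.8980

Periodic yield y = 0.0055.
  t   CF        PV=CF/(1+0.0055)^t    t·PV
  1       218.75       217.5535       217.5535
  2       218.75       216.3635       432.7269
  3       218.75       215.1800       645.5399
  4       218.75       214.0030       856.0118
  5       218.75       212.8324     1,064.1619
  6       218.75       211.6682     1,270.0092
  7       218.75       210.5104     1,473.5727
  8    25,218.75    24,136.0922   193,088.7379
  Σ                 25,634.2030   199,048.3138
P = 25,634.2030; D_Mac = 7.76495 half-year periods = 3.88248 yrs; D_mod = 3.86124 yrs.
DV01 ≈ 3.86124 × 25,634.2030 × 0.0001 = 9.897977.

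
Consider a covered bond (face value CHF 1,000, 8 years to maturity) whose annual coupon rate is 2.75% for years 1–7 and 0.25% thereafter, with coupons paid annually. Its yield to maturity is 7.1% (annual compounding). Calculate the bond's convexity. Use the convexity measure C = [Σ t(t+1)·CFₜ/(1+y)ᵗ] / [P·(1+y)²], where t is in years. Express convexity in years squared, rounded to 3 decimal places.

53.836

With y = 0.071:
  t   CF        PV=CF/(1+0.071)^t    t·PV        t(t+1)·PV
  1        27.50        25.6769        25.6769          51.3539
  2        27.50        23.9747        47.9495         143.8484
  3        27.50        22.3854        67.1561         268.6244
  4        27.50        20.9014        83.6055         418.0275
  5        27.50        19.5158        97.5788         585.4726
  6        27.50        18.2220       109.3320         765.3237
  7        27.50        17.0140       119.0980         952.7839
  8     1,002.50       579.1201     4,632.9605      41,696.6449
  Σ                    726.8102     5,183.3573      44,882.0793
P = 726.8102.
Convexity = Σ t(t+1)·PV / [P·(1+y)²] = 44,882.0793 / (726.8102 × 1.147041) = 53.83603.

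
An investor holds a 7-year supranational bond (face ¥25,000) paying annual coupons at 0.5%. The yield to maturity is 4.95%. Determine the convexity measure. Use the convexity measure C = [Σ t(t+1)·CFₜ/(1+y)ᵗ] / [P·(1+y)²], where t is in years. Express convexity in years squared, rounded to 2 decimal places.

With y = 0.0495:
  t   CF        PV=CF/(1+0.0495)^t    t·PV        t(t+1)·PV
  1       125.00       119.1043       119.1043         238.2087
  2       125.00       113.4867       226.9735         680.9205
  3       125.00       108.1341       324.4023       1,297.6092
  4       125.00       103.0339       412.1357       2,060.6785
  5       125.00        98.1743       490.8715       2,945.2289
  6       125.00        93.5439       561.2632       3,928.8427
  7    25,125.00    17,915.5015   125,408.5106   1,003,268.0848
  Σ                 18,550.9788   127,543.2612   1,014,419.5733
P = 18,550.9788.
Convexity = Σ t(t+1)·PV / [P·(1+y)²] = 1,014,419.5733 / (18,550.9788 × 1.101450) = 49.64619.

49.65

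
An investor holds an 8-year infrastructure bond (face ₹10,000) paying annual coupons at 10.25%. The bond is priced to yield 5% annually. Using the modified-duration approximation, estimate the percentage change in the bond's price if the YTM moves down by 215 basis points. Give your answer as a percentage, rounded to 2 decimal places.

+12.58%

Periodic yield y = 0.05. Modified duration first:
  t   CF        PV=CF/(1+0.05)^t    t·PV
  1     1,025.00       976.1905       976.1905
  2     1,025.00       929.7052     1,859.4104
  3     1,025.00       885.4335     2,656.3006
  4     1,025.00       843.2700     3,373.0801
  5     1,025.00       803.1143     4,015.5716
  6     1,025.00       764.8708     4,589.2247
  7     1,025.00       728.4484     5,099.1385
  8    11,025.00     7,462.1540    59,697.2317
  Σ                 13,393.1867    82,266.1482
P = 13,393.1867; D_Mac = 6.14239 yrs; D_mod = 6.14239/(1+0.05) = 5.84989 yrs.
ΔP/P ≈ -D_mod · Δy = -5.84989 × (-0.0215) = +0.125773 = +12.5773%.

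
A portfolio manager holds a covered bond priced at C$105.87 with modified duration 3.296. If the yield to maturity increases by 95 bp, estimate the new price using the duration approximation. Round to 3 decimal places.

C$102.555

Duration approximation: ΔP/P ≈ -D_mod · Δy = -3.296 × (+0.0095) = -0.031312.
New price ≈ 105.87 × (1 - 0.031312) = 102.55499856.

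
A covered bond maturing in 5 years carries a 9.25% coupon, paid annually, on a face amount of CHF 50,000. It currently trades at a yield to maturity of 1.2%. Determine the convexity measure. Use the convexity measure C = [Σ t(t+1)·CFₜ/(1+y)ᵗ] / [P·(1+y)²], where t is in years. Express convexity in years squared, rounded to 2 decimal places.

With y = 0.012:
  t   CF        PV=CF/(1+0.012)^t    t·PV        t(t+1)·PV
  1     4,625.00     4,570.1581     4,570.1581       9,140.3162
  2     4,625.00     4,515.9665     9,031.9330      27,095.7990
  3     4,625.00     4,462.4175    13,387.2525      53,549.0099
  4     4,625.00     4,409.5035    17,638.0138      88,190.0691
  5    54,625.00    51,462.2639   257,311.3195   1,543,867.9167
  Σ                 69,420.3094   301,938.6769   1,721,843.1109
P = 69,420.3094.
Convexity = Σ t(t+1)·PV / [P·(1+y)²] = 1,721,843.1109 / (69,420.3094 × 1.024144) = 24.21843.

24.22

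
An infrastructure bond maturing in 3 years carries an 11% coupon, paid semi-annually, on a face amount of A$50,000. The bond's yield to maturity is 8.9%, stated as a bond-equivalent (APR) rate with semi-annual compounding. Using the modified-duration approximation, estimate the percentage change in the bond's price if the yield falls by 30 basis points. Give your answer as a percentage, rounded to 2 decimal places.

+0.76%

Periodic yield y = 0.0445. Modified duration first:
  t   CF        PV=CF/(1+0.0445)^t    t·PV
  1     2,750.00     2,632.8387     2,632.8387
  2     2,750.00     2,520.6689     5,041.3378
  3     2,750.00     2,413.2780     7,239.8341
  4     2,750.00     2,310.4625     9,241.8498
  5     2,750.00     2,212.0272    11,060.1362
  6    52,750.00    40,622.9818   243,737.8907
  Σ                 52,712.2571   278,953.8874
P = 52,712.2571; D_Mac = 5.29201 half-year periods = 2.64601 yrs; D_mod = 2.64601/(1+0.0445) = 2.53328 yrs.
ΔP/P ≈ -D_mod · Δy = -2.53328 × (-0.003) = +0.007600 = +0.7600%.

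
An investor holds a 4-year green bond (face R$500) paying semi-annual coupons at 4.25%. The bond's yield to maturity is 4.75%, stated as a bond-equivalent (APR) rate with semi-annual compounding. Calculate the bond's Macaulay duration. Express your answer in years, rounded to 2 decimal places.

Periodic yield y = 0.02375. Discount each cash flow and weight by its period:
  t   CF        PV=CF/(1+0.02375)^t    t·PV
  1       10.625        10.3785        10.3785
  2       10.625        10.1377        20.2755
  3       10.625         9.9026        29.7077
  4       10.625         9.6728        38.6913
  5       10.625         9.4484        47.2421
  6       10.625         9.2292        55.3754
  7       10.625         9.0151        63.1058
  8      510.625       423.2050     3,385.6397
  Σ                    490.9894     3,650.4160
Price P = Σ PV = 490.9894.
Macaulay duration = Σ(t·PV) / P = 3,650.4160 / 490.9894 = 7.43482 half-year periods.
In years: 7.43482 / 2 = 3.71741 years.

3.72 years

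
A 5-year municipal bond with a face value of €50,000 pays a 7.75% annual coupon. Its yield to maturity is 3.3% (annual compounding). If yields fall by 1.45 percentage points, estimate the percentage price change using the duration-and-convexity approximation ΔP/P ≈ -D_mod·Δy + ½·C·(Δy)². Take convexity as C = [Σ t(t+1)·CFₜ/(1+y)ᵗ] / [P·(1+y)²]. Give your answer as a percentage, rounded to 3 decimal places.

+6.418%

With y = 0.033:
  t   CF        PV=CF/(1+0.033)^t    t·PV        t(t+1)·PV
  1     3,875.00     3,751.2101     3,751.2101       7,502.4201
  2     3,875.00     3,631.3747     7,262.7494      21,788.2482
  3     3,875.00     3,515.3676    10,546.1027      42,184.4109
  4     3,875.00     3,403.0664    13,612.2655      68,061.3276
  5    53,875.00    45,802.1301   229,010.6503   1,374,063.9016
  Σ                 60,103.1488   264,182.9780   1,513,600.3084
P = 60,103.1488; D_Mac = 4.39549 yrs; D_mod = 4.25508 yrs; C = 23.60007.
Duration effect: -4.25508 × (-0.0145) = +0.061699
Convexity effect: 0.5 × 23.60007 × (-0.0145)² = +0.0024810
ΔP/P ≈ +0.061699 + 0.0024810 = +0.064180 = +6.4180%.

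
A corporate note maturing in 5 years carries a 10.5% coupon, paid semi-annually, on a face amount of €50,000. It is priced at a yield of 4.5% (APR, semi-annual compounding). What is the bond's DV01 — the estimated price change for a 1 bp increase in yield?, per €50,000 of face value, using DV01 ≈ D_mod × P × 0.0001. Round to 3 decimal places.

Periodic yield y = 0.0225.
  t   CF        PV=CF/(1+0.0225)^t    t·PV
  1     2,625.00     2,567.2372     2,567.2372
  2     2,625.00     2,510.7454     5,021.4908
  3     2,625.00     2,455.4967     7,366.4901
  4     2,625.00     2,401.4638     9,605.8551
  5     2,625.00     2,348.6198    11,743.0992
  6     2,625.00     2,296.9387    13,781.6323
  7     2,625.00     2,246.3948    15,724.7638
  8     2,625.00     2,196.9632    17,575.7053
  9     2,625.00     2,148.6192    19,337.5730
  10   52,625.00    42,126.8457   421,268.4570
  Σ                 63,299.3245   523,992.3039
P = 63,299.3245; D_Mac = 8.27801 half-year periods = 4.13900 yrs; D_mod = 4.04793 yrs.
DV01 ≈ 4.04793 × 63,299.3245 × 0.0001 = 25.623096.

€25.623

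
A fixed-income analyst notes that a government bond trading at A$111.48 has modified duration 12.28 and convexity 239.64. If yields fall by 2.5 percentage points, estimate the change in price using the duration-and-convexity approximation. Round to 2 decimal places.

+A$42.57

Duration effect: -D_mod·Δy = -12.28 × (-0.025) = +0.307000
Convexity effect: ½·C·(Δy)² = 0.5 × 239.64 × (-0.025)² = +0.0748875
ΔP/P ≈ +0.307000 + 0.0748875 = +0.3818875
ΔP ≈ 111.48 × (+0.3818875) = +42.5728185.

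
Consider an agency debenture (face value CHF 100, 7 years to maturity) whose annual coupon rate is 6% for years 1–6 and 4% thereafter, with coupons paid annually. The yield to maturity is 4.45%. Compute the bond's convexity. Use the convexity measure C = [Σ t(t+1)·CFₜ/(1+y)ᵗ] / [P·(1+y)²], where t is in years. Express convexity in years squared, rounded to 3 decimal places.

With y = 0.0445:
  t   CF        PV=CF/(1+0.0445)^t    t·PV        t(t+1)·PV
  1         6.00         5.7444         5.7444          11.4888
  2         6.00         5.4996        10.9993          32.9978
  3         6.00         5.2653        15.7960          63.1840
  4         6.00         5.0410        20.1640         100.8202
  5         6.00         4.8262        24.1312         144.7872
  6         6.00         4.6206        27.7237         194.0662
  7       104.00        76.6786       536.7503       4,294.0021
  Σ                    107.6758       641.3089       4,841.3463
P = 107.6758.
Convexity = Σ t(t+1)·PV / [P·(1+y)²] = 4,841.3463 / (107.6758 × 1.090980) = 41.21270.

41.213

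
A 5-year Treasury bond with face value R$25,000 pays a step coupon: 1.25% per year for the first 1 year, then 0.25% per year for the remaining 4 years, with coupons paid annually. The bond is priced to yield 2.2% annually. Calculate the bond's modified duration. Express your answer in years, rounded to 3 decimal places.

Periodic yield y = 0.022. First find Macaulay duration:
  t   CF        PV=CF/(1+0.022)^t    t·PV
  1       312.50       305.7730       305.7730
  2        62.50        59.8382       119.6763
  3        62.50        58.5501       175.6502
  4        62.50        57.2897       229.1587
  5    25,062.50    22,478.6337   112,393.1687
  Σ                 22,960.0846   113,223.4269
P = 22,960.0846; Macaulay duration = 113,223.4269 / 22,960.0846 = 4.93132 years.
Modified duration = D_Mac / (1 + y) = 4.93132 / 1.022 = 4.82516 years.

4.825 years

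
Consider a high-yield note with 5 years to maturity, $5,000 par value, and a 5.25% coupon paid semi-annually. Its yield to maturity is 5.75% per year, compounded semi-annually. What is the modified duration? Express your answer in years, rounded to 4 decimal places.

Periodic yield y = 0.02875. First find Macaulay duration:
  t   CF        PV=CF/(1+0.02875)^t    t·PV
  1       131.25       127.5820       127.5820
  2       131.25       124.0165       248.0331
  3       131.25       120.5507       361.6521
  4       131.25       117.1817       468.7269
  5       131.25       113.9069       569.5346
  6       131.25       110.7236       664.3416
  7       131.25       107.6293       753.4049
  8       131.25       104.6214       836.9712
  9       131.25       101.6976       915.2783
  10    5,131.25     3,864.7792    38,647.7925
  Σ                  4,892.6890    43,593.3172
P = 4,892.6890; Macaulay duration = 43,593.3172 / 4,892.6890 = 8.90989 half-year periods = 4.45494 years.
Modified duration = D_Mac / (1 + y) = 4.45494 / 1.02875 = 4.33044 years.

4.3304 years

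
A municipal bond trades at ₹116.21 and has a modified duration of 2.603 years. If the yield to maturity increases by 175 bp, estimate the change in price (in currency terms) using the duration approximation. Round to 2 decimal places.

Duration approximation: ΔP/P ≈ -D_mod · Δy = -2.603 × (+0.0175) = -0.0455525.
ΔP ≈ 116.21 × (-0.0455525) = -5.293656025.

-₹5.29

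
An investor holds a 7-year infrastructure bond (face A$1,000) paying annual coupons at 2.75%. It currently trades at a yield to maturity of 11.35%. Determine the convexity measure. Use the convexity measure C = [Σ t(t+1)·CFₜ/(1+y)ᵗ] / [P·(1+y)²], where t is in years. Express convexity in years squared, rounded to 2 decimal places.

39.00

With y = 0.1135:
  t   CF        PV=CF/(1+0.1135)^t    t·PV        t(t+1)·PV
  1        27.50        24.6969        24.6969          49.3938
  2        27.50        22.1795        44.3591         133.0772
  3        27.50        19.9187        59.7562         239.0250
  4        27.50        17.8884        71.5537         357.7683
  5        27.50        16.0650        80.3252         481.9510
  6        27.50        14.4275        86.5651         605.9554
  7     1,027.50       484.1169     3,388.8186      27,110.5487
  Σ                    599.2931     3,756.0747      28,977.7193
P = 599.2931.
Convexity = Σ t(t+1)·PV / [P·(1+y)²] = 28,977.7193 / (599.2931 × 1.239882) = 38.99819.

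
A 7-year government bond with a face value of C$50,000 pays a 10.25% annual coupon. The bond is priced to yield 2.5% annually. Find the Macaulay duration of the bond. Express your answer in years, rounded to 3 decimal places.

5.648 years

Periodic yield y = 0.025. Discount each cash flow and weight by its year:
  t   CF        PV=CF/(1+0.025)^t    t·PV
  1     5,125.00     5,000.0000     5,000.0000
  2     5,125.00     4,878.0488     9,756.0976
  3     5,125.00     4,759.0720    14,277.2159
  4     5,125.00     4,642.9971    18,571.9882
  5     5,125.00     4,529.7532    22,648.7661
  6     5,125.00     4,419.2714    26,515.6286
  7    55,125.00    46,374.7461   324,623.2226
  Σ                 74,603.8886   421,392.9191
Price P = Σ PV = 74,603.8886.
Macaulay duration = Σ(t·PV) / P = 421,392.9191 / 74,603.8886 = 5.64840 years.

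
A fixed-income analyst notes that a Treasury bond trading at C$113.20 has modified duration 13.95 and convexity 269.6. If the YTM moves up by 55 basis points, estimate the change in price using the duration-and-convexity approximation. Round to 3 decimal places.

-C$8.224

Duration effect: -D_mod·Δy = -13.95 × (+0.0055) = -0.076725
Convexity effect: ½·C·(Δy)² = 0.5 × 269.6 × (0.0055)² = +0.0040777
ΔP/P ≈ -0.076725 + 0.0040777 = -0.0726473
ΔP ≈ 113.20 × (-0.0726473) = -8.22367436.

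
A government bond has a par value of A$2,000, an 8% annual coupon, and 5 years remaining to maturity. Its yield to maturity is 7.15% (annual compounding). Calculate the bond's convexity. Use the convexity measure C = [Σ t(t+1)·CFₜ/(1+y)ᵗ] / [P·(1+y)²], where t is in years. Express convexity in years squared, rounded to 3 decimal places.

21.466

With y = 0.0715:
  t   CF        PV=CF/(1+0.0715)^t    t·PV        t(t+1)·PV
  1       160.00       149.3234       149.3234         298.6468
  2       160.00       139.3592       278.7184         836.1552
  3       160.00       130.0599       390.1797       1,560.7189
  4       160.00       121.3812       485.5246       2,427.6232
  5     2,160.00     1,529.3007     7,646.5033      45,879.0196
  Σ                  2,069.4243     8,950.2494      51,002.1637
P = 2,069.4243.
Convexity = Σ t(t+1)·PV / [P·(1+y)²] = 51,002.1637 / (2,069.4243 × 1.148112) = 21.46618.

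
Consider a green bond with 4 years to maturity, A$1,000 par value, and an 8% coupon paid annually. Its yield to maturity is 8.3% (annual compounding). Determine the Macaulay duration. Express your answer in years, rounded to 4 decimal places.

3.5748 years

Periodic yield y = 0.083. Discount each cash flow and weight by its year:
  t   CF        PV=CF/(1+0.083)^t    t·PV
  1        80.00        73.8689        73.8689
  2        80.00        68.2076       136.4153
  3        80.00        62.9803       188.9409
  4     1,080.00       785.0728     3,140.2912
  Σ                    990.1296     3,539.5162
Price P = Σ PV = 990.1296.
Macaulay duration = Σ(t·PV) / P = 3,539.5162 / 990.1296 = 3.57480 years.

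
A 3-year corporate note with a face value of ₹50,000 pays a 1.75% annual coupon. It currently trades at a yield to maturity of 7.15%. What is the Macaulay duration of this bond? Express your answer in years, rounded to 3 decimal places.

Periodic yield y = 0.0715. Discount each cash flow and weight by its year:
  t   CF        PV=CF/(1+0.0715)^t    t·PV
  1       875.00       816.6122       816.6122
  2       875.00       762.1206     1,524.2412
  3    50,875.00    41,354.9877   124,064.9631
  Σ                 42,933.7205   126,405.8166
Price P = Σ PV = 42,933.7205.
Macaulay duration = Σ(t·PV) / P = 126,405.8166 / 42,933.7205 = 2.94421 years.

2.944 years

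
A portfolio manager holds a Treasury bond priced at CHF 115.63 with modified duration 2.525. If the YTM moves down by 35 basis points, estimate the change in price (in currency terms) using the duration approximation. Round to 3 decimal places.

+CHF 1.022

Duration approximation: ΔP/P ≈ -D_mod · Δy = -2.525 × (-0.0035) = +0.0088375.
ΔP ≈ 115.63 × (+0.0088375) = +1.021880125.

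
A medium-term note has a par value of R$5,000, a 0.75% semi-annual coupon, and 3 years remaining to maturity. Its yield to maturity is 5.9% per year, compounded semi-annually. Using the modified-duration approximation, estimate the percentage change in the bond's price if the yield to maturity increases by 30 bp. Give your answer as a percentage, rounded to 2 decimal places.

Periodic yield y = 0.0295. Modified duration first:
  t   CF        PV=CF/(1+0.0295)^t    t·PV
  1        18.75        18.2127        18.2127
  2        18.75        17.6908        35.3817
  3        18.75        17.1839        51.5518
  4        18.75        16.6915        66.7661
  5        18.75        16.2132        81.0661
  6     5,018.75     4,215.3870    25,292.3223
  Σ                  4,301.3793    25,545.3007
P = 4,301.3793; D_Mac = 5.93886 half-year periods = 2.96943 yrs; D_mod = 2.96943/(1+0.0295) = 2.88434 yrs.
ΔP/P ≈ -D_mod · Δy = -2.88434 × (+0.003) = -0.008653 = -0.8653%.

-0.87%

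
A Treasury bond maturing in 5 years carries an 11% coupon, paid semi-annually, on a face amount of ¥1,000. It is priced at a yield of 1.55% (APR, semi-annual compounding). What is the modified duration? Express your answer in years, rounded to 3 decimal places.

4.140 years

Periodic yield y = 0.00775. First find Macaulay duration:
  t   CF        PV=CF/(1+0.00775)^t    t·PV
  1        55.00        54.5770        54.5770
  2        55.00        54.1573       108.3146
  3        55.00        53.7408       161.2225
  4        55.00        53.3275       213.3101
  5        55.00        52.9174       264.5871
  6        55.00        52.5105       315.0628
  7        55.00        52.1066       364.7465
  8        55.00        51.7059       413.6473
  9        55.00        51.3083       461.7745
  10    1,055.00       976.6173     9,766.1725
  Σ                  1,452.9686    12,123.4149
P = 1,452.9686; Macaulay duration = 12,123.4149 / 1,452.9686 = 8.34389 half-year periods = 4.17195 years.
Modified duration = D_Mac / (1 + y) = 4.17195 / 1.00775 = 4.13986 years.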